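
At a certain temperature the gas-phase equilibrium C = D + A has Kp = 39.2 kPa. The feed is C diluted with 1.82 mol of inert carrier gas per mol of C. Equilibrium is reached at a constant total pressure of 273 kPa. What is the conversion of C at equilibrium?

X = 0.492

Basis: 1 mol C initially; let X = conversion of C. Extent ξ = X.
Moles: n_C = 1 − X; n_D = X; n_A = X; n_I = 1.82 (inert).
n_T = Σnᵢ = 2.82 + X.
With p_i = (n_i/n_T)P, Kp = p_D p_A / (p_C).
Equating to 39.2 kPa and solving on 0 < X < 1: X = 0.492.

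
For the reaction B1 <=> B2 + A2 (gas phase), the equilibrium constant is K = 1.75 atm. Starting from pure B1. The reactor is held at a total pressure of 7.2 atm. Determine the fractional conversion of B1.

X = 0.442

Let X = conversion of B1 (basis 1 mol B1); extent of reaction ξ = X.
Moles: n_B1 = 1 − X; n_B2 = X; n_A2 = X.
n_T = Σnᵢ = 1 + X.
With p_i = (n_i/n_T)P, K = p_B2 p_A2 / (p_B1).
Equating to 1.75 atm and solving on 0 < X < 1: X = 0.442.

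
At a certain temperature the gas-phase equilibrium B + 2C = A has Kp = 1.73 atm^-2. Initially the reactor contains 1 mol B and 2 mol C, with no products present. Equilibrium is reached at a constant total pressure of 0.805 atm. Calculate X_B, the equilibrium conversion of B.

X = 0.281

Let X = conversion of B (basis 1 mol B); extent of reaction ξ = X.
At extent ξ: n_B = 1 − X; n_C = 2 − 2X; n_A = X.
Total moles n_T = 3 − 2X.
With p_i = (n_i/n_T)P, Kp = p_A / (p_B p_C^2).
Setting this equal to 1.73 atm^-2 and taking the physical root (0 < X < 1) gives X = 0.281.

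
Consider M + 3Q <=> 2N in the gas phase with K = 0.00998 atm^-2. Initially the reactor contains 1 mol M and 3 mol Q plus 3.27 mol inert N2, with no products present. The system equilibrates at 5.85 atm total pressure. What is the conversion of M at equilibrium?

Let X = conversion of M (basis 1 mol M); extent of reaction ξ = X.
Moles: n_M = 1 − X; n_Q = 3 − 3X; n_N = 2X; n_I = 3.27 (inert).
n_T = Σnᵢ = 7.27 − 2X.
y_i = n_i/n_T, p_i = y_i·P. K = p_N^2 / (p_M p_Q^3).
Equating to 0.00998 atm^-2 and solving on 0 < X < 1: X = 0.156.

X = 0.156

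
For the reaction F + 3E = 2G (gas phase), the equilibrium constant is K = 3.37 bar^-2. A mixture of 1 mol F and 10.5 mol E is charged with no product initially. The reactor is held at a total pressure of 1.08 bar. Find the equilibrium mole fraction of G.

Basis: 1 mol F initially; let X = conversion of F. Extent ξ = X.
Species balance: n_F = 1 − X; n_E = 10.5 − 3X; n_G = 2X.
Summing: n_T = 11.5 − 2X.
y_i = n_i/n_T, p_i = y_i·P. K = p_G^2 / (p_F p_E^3).
Setting this equal to 3.37 bar^-2 and taking the physical root (0 < X < 1) gives X = 0.857.
Then n_G = 1.71, n_T = 9.79, so y_G = 0.175.

y_G = 0.175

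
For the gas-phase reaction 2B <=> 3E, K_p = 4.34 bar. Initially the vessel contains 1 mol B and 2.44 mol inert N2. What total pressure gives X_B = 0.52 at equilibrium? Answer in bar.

P = 7.8 bar

Basis: 1 mol B initially; let X = conversion of B. Extent ξ = 0.5X.
At extent ξ: n_B = 1 − X; n_E = 1.5X; n_I = 2.44 (inert).
n_T = Σnᵢ = 3.44 + 0.5X.
K_p = p_E^3 / (p_B^2) with p_i = (n_i/n_T)·P.
At X = 0.52: the mole-fraction product g(X) = Π y_i^ν_i = 0.5567. Since K_p = g(X)·P^{1}, P = (K_p/g)^(1/1) = (4.34/0.5567)^(1/1) = 7.8 bar.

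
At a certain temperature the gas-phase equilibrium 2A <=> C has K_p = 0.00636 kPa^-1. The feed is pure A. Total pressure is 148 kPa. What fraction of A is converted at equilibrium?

Let X = conversion of A (basis 1 mol A); extent of reaction ξ = 0.5X.
Moles: n_A = 1 − X; n_C = 0.5X.
Summing: n_T = 1 − 0.5X.
y_i = n_i/n_T, p_i = y_i·P. K_p = p_C / (p_A^2).
Substituting and setting equal to 0.00636 kPa^-1 gives a polynomial in X; the root in (0,1) is X = 0.542.

X = 0.542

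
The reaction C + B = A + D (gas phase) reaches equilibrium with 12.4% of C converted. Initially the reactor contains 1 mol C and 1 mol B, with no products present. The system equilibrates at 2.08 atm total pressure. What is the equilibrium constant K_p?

K_p = 0.02

Take 1 mol C as basis and let X be its fractional conversion, so ξ = X.
Mole table: n_C = 1 − X; n_B = 1 − X; n_A = X; n_D = X.
Total moles n_T = 2 (Δν = 0, constant).
At X = 0.124: n_C = 0.876, n_B = 0.876, n_A = 0.124, n_D = 0.124, n_T = 2.
p_i = (n_i/n_T)·P. K_p = p_A p_D / (p_C p_B) = 0.02.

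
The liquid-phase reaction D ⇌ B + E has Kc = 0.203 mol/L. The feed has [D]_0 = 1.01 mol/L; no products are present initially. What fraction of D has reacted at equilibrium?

Let X = conversion of D; extent ξ = 1.01·X mol/L.
Concentrations: [D] = 1.01 − 1.01X; [B] = 1.01X; [E] = 1.01X.
Kc = [B] [E] / ([D]).
Setting equal to 0.203 and solving for X on (0,1) gives X = 0.359.

X = 0.359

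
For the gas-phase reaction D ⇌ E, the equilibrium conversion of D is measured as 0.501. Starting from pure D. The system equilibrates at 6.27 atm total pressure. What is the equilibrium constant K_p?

K_p = 1

Basis: 1 mol D initially; let X = conversion of D. Extent ξ = X.
Mole table: n_D = 1 − X; n_E = X.
Since Δν = 0, n_T = 1 throughout.
At X = 0.501: n_D = 0.499, n_E = 0.501, n_T = 1.
p_i = (n_i/n_T)·P. K_p = p_E / (p_D) = 1.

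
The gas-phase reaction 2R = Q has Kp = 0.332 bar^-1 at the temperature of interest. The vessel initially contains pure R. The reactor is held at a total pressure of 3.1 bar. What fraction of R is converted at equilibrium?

X = 0.558

Take 1 mol R as basis and let X be its fractional conversion, so ξ = 0.5X.
Moles: n_R = 1 − X; n_Q = 0.5X.
Total moles n_T = 1 − 0.5X.
Mole fractions y_i = n_i/n_T; Kp = p_Q / (p_R^2) with p_i = y_i·P.
Equating to 0.332 bar^-1 and solving on 0 < X < 1: X = 0.558.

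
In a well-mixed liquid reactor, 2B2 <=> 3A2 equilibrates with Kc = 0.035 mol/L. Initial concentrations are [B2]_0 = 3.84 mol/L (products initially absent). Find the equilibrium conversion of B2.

Let X = conversion of B2; extent ξ = 3.84X/2 mol/L.
Concentrations: [B2] = 3.84 − 3.84X; [A2] = 5.76X.
Kc = [A2]^3 / ([B2]^2).
Setting equal to 0.035 and solving for X on (0,1) gives X = 0.127.

X = 0.127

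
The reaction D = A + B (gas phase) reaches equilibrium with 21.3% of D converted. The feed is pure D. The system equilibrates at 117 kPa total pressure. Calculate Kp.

Kp = 5.56 kPa

Let X = conversion of D (basis 1 mol D); extent of reaction ξ = X.
Species balance: n_D = 1 − X; n_A = X; n_B = X.
Summing: n_T = 1 + X.
At X = 0.213: n_D = 0.787, n_A = 0.213, n_B = 0.213, n_T = 1.21.
p_i = (n_i/n_T)·P. Kp = p_A p_B / (p_D) = 5.56 kPa.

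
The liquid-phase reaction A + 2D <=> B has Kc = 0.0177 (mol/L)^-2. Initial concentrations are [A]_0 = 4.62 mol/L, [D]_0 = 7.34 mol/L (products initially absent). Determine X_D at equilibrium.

X = 0.356

Let X = conversion of D; extent ξ = 7.34X/2 mol/L.
Concentrations: [A] = 4.62 − 3.67X; [D] = 7.34 − 7.34X; [B] = 3.67X.
Kc = [B] / ([A] [D]^2).
This equals 0.0177 at X = 0.356 (the root in 0 < X < 1).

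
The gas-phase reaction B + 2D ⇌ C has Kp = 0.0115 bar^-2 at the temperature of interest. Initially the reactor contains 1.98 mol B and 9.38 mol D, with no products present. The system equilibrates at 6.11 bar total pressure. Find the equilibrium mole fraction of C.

y_C = 0.042

Let X = conversion of B (basis 1.98 mol B); extent of reaction ξ = 1.98X.
Mole table: n_B = 1.98 − 1.98X; n_D = 9.38 − 3.96X; n_C = 1.98X.
n_T = Σnᵢ = 11.4 − 3.96X.
With p_i = (n_i/n_T)P, Kp = p_C / (p_B p_D^2).
Setting this equal to 0.0115 bar^-2 and taking the physical root (0 < X < 1) gives X = 0.220.
Then n_C = 0.436, n_T = 10.5, so y_C = 0.042.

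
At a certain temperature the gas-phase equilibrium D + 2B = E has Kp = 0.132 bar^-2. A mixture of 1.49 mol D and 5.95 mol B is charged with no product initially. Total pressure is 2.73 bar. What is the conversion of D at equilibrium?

X = 0.366

Basis: 1.49 mol D initially; let X = conversion of D. Extent ξ = 1.49X.
Mole table: n_D = 1.49 − 1.49X; n_B = 5.95 − 2.98X; n_E = 1.49X.
Total moles n_T = 7.44 − 2.98X.
With p_i = (n_i/n_T)P, Kp = p_E / (p_D p_B^2).
Equating to 0.132 bar^-2 and solving on 0 < X < 1: X = 0.366.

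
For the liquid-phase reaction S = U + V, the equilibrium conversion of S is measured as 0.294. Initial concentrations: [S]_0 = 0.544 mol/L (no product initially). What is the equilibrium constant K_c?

K_c = 0.0666 mol/L

Let X = conversion of S.
Concentrations: [S] = 0.544 − 0.544X; [U] = 0.544X; [V] = 0.544X.
At X = 0.294: [S] = 0.384, [U] = 0.16, [V] = 0.16.
K_c = [U] [V] / ([S]) = 0.0666 mol/L.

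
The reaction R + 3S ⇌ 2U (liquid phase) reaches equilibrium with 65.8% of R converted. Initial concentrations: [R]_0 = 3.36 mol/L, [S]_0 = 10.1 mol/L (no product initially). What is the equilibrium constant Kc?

Kc = 0.408 (mol/L)^-2

Let X = conversion of R.
Concentrations: [R] = 3.36 − 3.36X; [S] = 10.1 − 10.1X; [U] = 6.72X.
At X = 0.658: [R] = 1.15, [S] = 3.47, [U] = 4.42.
Kc = [U]^2 / ([R] [S]^3) = 0.408 (mol/L)^-2.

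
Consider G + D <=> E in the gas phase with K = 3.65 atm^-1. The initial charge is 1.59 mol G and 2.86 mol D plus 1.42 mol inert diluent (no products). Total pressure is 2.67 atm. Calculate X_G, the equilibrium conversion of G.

X = 0.774

Take 1.59 mol G as basis and let X be its fractional conversion, so ξ = 1.59X.
Species balance: n_G = 1.59 − 1.59X; n_D = 2.86 − 1.59X; n_E = 1.59X; n_I = 1.42 (inert).
Total moles n_T = 5.87 − 1.59X.
Mole fractions y_i = n_i/n_T; K = p_E / (p_G p_D) with p_i = y_i·P.
Substituting and setting equal to 3.65 atm^-1 gives a polynomial in X; the root in (0,1) is X = 0.774.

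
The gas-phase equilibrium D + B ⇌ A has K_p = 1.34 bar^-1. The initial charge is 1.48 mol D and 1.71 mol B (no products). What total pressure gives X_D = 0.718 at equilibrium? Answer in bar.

Basis: 1.48 mol D initially; let X = conversion of D. Extent ξ = 1.48X.
Moles: n_D = 1.48 − 1.48X; n_B = 1.71 − 1.48X; n_A = 1.48X.
n_T = Σnᵢ = 3.19 − 1.48X.
K_p = p_A / (p_D p_B) with p_i = (n_i/n_T)·P.
At X = 0.718: the mole-fraction product g(X) = Π y_i^ν_i = 8.367. Since K_p = g(X)·P^{-1}, P = (g/K_p)^(1/1) = (8.367/1.34)^(1/1) = 6.24 bar.

P = 6.24 bar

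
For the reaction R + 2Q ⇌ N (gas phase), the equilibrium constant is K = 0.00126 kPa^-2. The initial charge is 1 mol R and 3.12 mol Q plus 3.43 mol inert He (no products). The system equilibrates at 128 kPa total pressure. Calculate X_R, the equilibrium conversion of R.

X = 0.640

Take 1 mol R as basis and let X be its fractional conversion, so ξ = X.
Mole table: n_R = 1 − X; n_Q = 3.12 − 2X; n_N = X; n_I = 3.43 (inert).
Summing: n_T = 7.55 − 2X.
y_i = n_i/n_T, p_i = y_i·P. K = p_N / (p_R p_Q^2).
Equating to 0.00126 kPa^-2 and solving on 0 < X < 1: X = 0.640.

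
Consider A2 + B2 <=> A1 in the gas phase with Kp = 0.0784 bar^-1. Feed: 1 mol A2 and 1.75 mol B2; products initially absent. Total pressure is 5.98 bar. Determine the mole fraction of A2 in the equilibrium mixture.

y_A2 = 0.308

Let X = conversion of A2 (basis 1 mol A2); extent of reaction ξ = X.
At extent ξ: n_A2 = 1 − X; n_B2 = 1.75 − X; n_A1 = X.
Summing: n_T = 2.75 − X.
y_i = n_i/n_T, p_i = y_i·P. Kp = p_A1 / (p_A2 p_B2).
This yields a degree-2 equation in X; solving on (0,1), X = 0.221.
Then n_A2 = 0.779, n_T = 2.53, so y_A2 = 0.308.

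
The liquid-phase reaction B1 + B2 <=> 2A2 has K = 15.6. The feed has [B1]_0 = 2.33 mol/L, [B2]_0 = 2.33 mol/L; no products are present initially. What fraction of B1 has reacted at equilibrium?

Let X = conversion of B1; extent ξ = 2.33·X mol/L.
Concentrations: [B1] = 2.33 − 2.33X; [B2] = 2.33 − 2.33X; [A2] = 4.66X.
K = [A2]^2 / ([B1] [B2]).
Equating to 15.6: the physical root is X = 0.664.

X = 0.664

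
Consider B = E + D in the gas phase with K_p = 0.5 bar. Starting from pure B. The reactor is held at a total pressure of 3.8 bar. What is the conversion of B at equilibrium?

X = 0.341

Let X = conversion of B (basis 1 mol B); extent of reaction ξ = X.
Species balance: n_B = 1 − X; n_E = X; n_D = X.
Total moles n_T = 1 + X.
y_i = n_i/n_T, p_i = y_i·P. K_p = p_E p_D / (p_B).
This yields a degree-2 equation in X; solving on (0,1), X = 0.341.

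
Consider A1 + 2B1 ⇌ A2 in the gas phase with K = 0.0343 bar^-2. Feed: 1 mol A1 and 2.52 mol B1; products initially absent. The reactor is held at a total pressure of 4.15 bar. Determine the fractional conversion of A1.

Take 1 mol A1 as basis and let X be its fractional conversion, so ξ = X.
Moles: n_A1 = 1 − X; n_B1 = 2.52 − 2X; n_A2 = X.
Summing: n_T = 3.52 − 2X.
With p_i = (n_i/n_T)P, K = p_A2 / (p_A1 p_B1^2).
Substituting and setting equal to 0.0343 bar^-2 gives a polynomial in X; the root in (0,1) is X = 0.213.

X = 0.213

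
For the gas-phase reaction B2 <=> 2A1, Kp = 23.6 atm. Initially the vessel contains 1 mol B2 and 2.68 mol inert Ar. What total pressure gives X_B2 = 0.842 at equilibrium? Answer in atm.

P = 5.95 atm

Basis: 1 mol B2 initially; let X = conversion of B2. Extent ξ = X.
At extent ξ: n_B2 = 1 − X; n_A1 = 2X; n_I = 2.68 (inert).
Total moles n_T = 3.68 + X.
Kp = p_A1^2 / (p_B2) with p_i = (n_i/n_T)·P.
At X = 0.842: the mole-fraction product g(X) = Π y_i^ν_i = 3.969. Since Kp = g(X)·P^{1}, P = (Kp/g)^(1/1) = (23.6/3.969)^(1/1) = 5.95 atm.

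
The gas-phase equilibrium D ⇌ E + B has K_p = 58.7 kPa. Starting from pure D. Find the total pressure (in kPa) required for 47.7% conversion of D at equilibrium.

P = 199 kPa

Take 1 mol D as basis and let X be its fractional conversion, so ξ = X.
Species balance: n_D = 1 − X; n_E = X; n_B = X.
Total moles n_T = 1 + X.
K_p = p_E p_B / (p_D) with p_i = (n_i/n_T)·P.
At X = 0.477: the mole-fraction product g(X) = Π y_i^ν_i = 0.2945. Since K_p = g(X)·P^{1}, P = (K_p/g)^(1/1) = (58.7/0.2945)^(1/1) = 199 kPa.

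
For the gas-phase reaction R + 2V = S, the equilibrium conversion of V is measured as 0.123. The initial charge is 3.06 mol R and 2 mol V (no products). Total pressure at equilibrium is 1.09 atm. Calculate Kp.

Kp = 0.266 atm^-2

Basis: 2 mol V initially; let X = conversion of V. Extent ξ = X.
Species balance: n_R = 3.06 − X; n_V = 2 − 2X; n_S = X.
n_T = Σnᵢ = 5.06 − 2X.
At X = 0.123: n_R = 2.94, n_V = 1.75, n_S = 0.123, n_T = 4.81.
p_i = (n_i/n_T)·P. Kp = p_S / (p_R p_V^2) = 0.266 atm^-2.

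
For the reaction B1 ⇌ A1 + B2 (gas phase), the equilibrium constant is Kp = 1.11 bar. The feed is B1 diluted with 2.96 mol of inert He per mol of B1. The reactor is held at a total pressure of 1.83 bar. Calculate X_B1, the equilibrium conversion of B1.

Let X = conversion of B1 (basis 1 mol B1); extent of reaction ξ = X.
At extent ξ: n_B1 = 1 − X; n_A1 = X; n_B2 = X; n_I = 2.96 (inert).
Summing: n_T = 3.96 + X.
y_i = n_i/n_T, p_i = y_i·P. Kp = p_A1 p_B2 / (p_B1).
This yields a degree-2 equation in X; solving on (0,1), X = 0.786.

X = 0.786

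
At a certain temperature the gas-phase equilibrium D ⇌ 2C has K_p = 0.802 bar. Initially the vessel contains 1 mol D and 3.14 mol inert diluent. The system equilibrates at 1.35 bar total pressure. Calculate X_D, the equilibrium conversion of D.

Basis: 1 mol D initially; let X = conversion of D. Extent ξ = X.
Moles: n_D = 1 − X; n_C = 2X; n_I = 3.14 (inert).
Summing: n_T = 4.14 + X.
y_i = n_i/n_T, p_i = y_i·P. K_p = p_C^2 / (p_D).
Substituting and setting equal to 0.802 bar gives a polynomial in X; the root in (0,1) is X = 0.556.

X = 0.556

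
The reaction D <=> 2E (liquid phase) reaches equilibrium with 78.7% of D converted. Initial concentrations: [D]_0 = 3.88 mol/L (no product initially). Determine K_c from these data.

Let X = conversion of D.
Concentrations: [D] = 3.88 − 3.88X; [E] = 7.76X.
At X = 0.787: [D] = 0.826, [E] = 6.11.
K_c = [E]^2 / ([D]) = 45.1 mol/L.

K_c = 45.1 mol/L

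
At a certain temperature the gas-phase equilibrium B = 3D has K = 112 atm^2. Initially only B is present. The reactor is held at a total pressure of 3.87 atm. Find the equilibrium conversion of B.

X = 0.754

Take 1 mol B as basis and let X be its fractional conversion, so ξ = X.
Moles: n_B = 1 − X; n_D = 3X.
Summing: n_T = 1 + 2X.
y_i = n_i/n_T, p_i = y_i·P. K = p_D^3 / (p_B).
Setting this equal to 112 atm^2 and taking the physical root (0 < X < 1) gives X = 0.754.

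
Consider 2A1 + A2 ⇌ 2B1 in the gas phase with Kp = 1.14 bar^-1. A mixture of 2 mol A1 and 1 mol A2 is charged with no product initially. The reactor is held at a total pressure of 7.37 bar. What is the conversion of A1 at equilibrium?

X = 0.553

Take 2 mol A1 as basis and let X be its fractional conversion, so ξ = X.
Species balance: n_A1 = 2 − 2X; n_A2 = 1 − X; n_B1 = 2X.
Total moles n_T = 3 − X.
With p_i = (n_i/n_T)P, Kp = p_B1^2 / (p_A1^2 p_A2).
Setting this equal to 1.14 bar^-1 and taking the physical root (0 < X < 1) gives X = 0.553.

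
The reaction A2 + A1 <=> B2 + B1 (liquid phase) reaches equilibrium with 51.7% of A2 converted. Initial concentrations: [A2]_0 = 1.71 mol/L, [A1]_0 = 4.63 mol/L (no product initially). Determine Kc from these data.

Kc = 0.253

Let X = conversion of A2.
Concentrations: [A2] = 1.71 − 1.71X; [A1] = 4.63 − 1.71X; [B2] = 1.71X; [B1] = 1.71X.
At X = 0.517: [A2] = 0.826, [A1] = 3.75, [B2] = 0.884, [B1] = 0.884.
Kc = [B2] [B1] / ([A2] [A1]) = 0.253.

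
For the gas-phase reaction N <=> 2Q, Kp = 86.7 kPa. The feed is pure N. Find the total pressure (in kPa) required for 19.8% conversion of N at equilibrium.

P = 531 kPa

Take 1 mol N as basis and let X be its fractional conversion, so ξ = X.
At extent ξ: n_N = 1 − X; n_Q = 2X.
n_T = Σnᵢ = 1 + X.
Kp = p_Q^2 / (p_N) with p_i = (n_i/n_T)·P.
At X = 0.198: the mole-fraction product g(X) = Π y_i^ν_i = 0.1632. Since Kp = g(X)·P^{1}, P = (Kp/g)^(1/1) = (86.7/0.1632)^(1/1) = 531 kPa.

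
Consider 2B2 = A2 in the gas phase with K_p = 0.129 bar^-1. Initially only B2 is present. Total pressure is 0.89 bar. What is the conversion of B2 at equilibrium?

X = 0.172

Let X = conversion of B2 (basis 1 mol B2); extent of reaction ξ = 0.5X.
At extent ξ: n_B2 = 1 − X; n_A2 = 0.5X.
Total moles n_T = 1 − 0.5X.
y_i = n_i/n_T, p_i = y_i·P. K_p = p_A2 / (p_B2^2).
Substituting and setting equal to 0.129 bar^-1 gives a polynomial in X; the root in (0,1) is X = 0.172.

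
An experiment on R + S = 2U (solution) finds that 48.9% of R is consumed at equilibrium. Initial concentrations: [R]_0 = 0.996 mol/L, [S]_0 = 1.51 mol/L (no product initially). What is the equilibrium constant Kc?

Kc = 1.82

Let X = conversion of R.
Concentrations: [R] = 0.996 − 0.996X; [S] = 1.51 − 0.996X; [U] = 1.99X.
At X = 0.489: [R] = 0.509, [S] = 1.02, [U] = 0.974.
Kc = [U]^2 / ([R] [S]) = 1.82.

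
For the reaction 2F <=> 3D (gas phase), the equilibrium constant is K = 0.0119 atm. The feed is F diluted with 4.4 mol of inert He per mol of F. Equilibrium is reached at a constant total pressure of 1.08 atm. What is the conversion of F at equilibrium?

Basis: 1 mol F initially; let X = conversion of F. Extent ξ = 0.5X.
Mole table: n_F = 1 − X; n_D = 1.5X; n_I = 4.4 (inert).
Summing: n_T = 5.4 + 0.5X.
y_i = n_i/n_T, p_i = y_i·P. K = p_D^3 / (p_F^2).
Equating to 0.0119 atm and solving on 0 < X < 1: X = 0.222.

X = 0.222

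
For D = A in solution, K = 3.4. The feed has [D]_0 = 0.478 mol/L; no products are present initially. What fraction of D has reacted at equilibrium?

Let X = conversion of D; extent ξ = 0.478·X mol/L.
Concentrations: [D] = 0.478 − 0.478X; [A] = 0.478X.
K = [A] / ([D]).
Setting equal to 3.4 and solving for X on (0,1) gives X = 0.773.

X = 0.773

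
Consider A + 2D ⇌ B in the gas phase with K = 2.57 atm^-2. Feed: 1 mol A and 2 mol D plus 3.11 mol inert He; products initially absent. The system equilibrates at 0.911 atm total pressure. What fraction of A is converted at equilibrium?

Basis: 1 mol A initially; let X = conversion of A. Extent ξ = X.
Moles: n_A = 1 − X; n_D = 2 − 2X; n_B = X; n_I = 3.11 (inert).
Summing: n_T = 6.11 − 2X.
Mole fractions y_i = n_i/n_T; K = p_B / (p_A p_D^2) with p_i = y_i·P.
Setting this equal to 2.57 atm^-2 and taking the physical root (0 < X < 1) gives X = 0.154.

X = 0.154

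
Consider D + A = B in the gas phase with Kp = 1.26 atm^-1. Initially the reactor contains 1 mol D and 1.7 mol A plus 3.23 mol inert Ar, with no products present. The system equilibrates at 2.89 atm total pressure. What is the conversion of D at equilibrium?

X = 0.453

Let X = conversion of D (basis 1 mol D); extent of reaction ξ = X.
Moles: n_D = 1 − X; n_A = 1.7 − X; n_B = X; n_I = 3.23 (inert).
Total moles n_T = 5.93 − X.
y_i = n_i/n_T, p_i = y_i·P. Kp = p_B / (p_D p_A).
Substituting and setting equal to 1.26 atm^-1 gives a polynomial in X; the root in (0,1) is X = 0.453.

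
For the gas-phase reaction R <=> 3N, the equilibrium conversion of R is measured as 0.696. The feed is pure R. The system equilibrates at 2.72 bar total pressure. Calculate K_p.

K_p = 38.7 bar^2

Basis: 1 mol R initially; let X = conversion of R. Extent ξ = X.
At extent ξ: n_R = 1 − X; n_N = 3X.
Total moles n_T = 1 + 2X.
At X = 0.696: n_R = 0.304, n_N = 2.09, n_T = 2.39.
p_i = (n_i/n_T)·P. K_p = p_N^3 / (p_R) = 38.7 bar^2.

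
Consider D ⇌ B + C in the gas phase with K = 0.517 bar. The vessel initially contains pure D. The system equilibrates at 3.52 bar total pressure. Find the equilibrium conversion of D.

Take 1 mol D as basis and let X be its fractional conversion, so ξ = X.
Mole table: n_D = 1 − X; n_B = X; n_C = X.
Summing: n_T = 1 + X.
Mole fractions y_i = n_i/n_T; K = p_B p_C / (p_D) with p_i = y_i·P.
This yields a degree-2 equation in X; solving on (0,1), X = 0.358.

X = 0.358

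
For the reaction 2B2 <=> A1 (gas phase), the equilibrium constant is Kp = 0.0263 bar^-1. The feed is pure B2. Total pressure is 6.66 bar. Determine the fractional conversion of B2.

Basis: 1 mol B2 initially; let X = conversion of B2. Extent ξ = 0.5X.
Species balance: n_B2 = 1 − X; n_A1 = 0.5X.
n_T = Σnᵢ = 1 − 0.5X.
With p_i = (n_i/n_T)P, Kp = p_A1 / (p_B2^2).
Equating to 0.0263 bar^-1 and solving on 0 < X < 1: X = 0.233.

X = 0.233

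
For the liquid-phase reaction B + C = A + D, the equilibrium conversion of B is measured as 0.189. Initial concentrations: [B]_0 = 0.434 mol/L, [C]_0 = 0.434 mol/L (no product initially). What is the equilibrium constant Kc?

Let X = conversion of B.
Concentrations: [B] = 0.434 − 0.434X; [C] = 0.434 − 0.434X; [A] = 0.434X; [D] = 0.434X.
At X = 0.189: [B] = 0.352, [C] = 0.352, [A] = 0.082, [D] = 0.082.
Kc = [A] [D] / ([B] [C]) = 0.0543.

Kc = 0.0543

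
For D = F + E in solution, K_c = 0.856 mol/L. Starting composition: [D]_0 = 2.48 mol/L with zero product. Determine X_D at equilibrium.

Let X = conversion of D; extent ξ = 2.48·X mol/L.
Concentrations: [D] = 2.48 − 2.48X; [F] = 2.48X; [E] = 2.48X.
K_c = [F] [E] / ([D]).
Setting equal to 0.856 and solving for X on (0,1) gives X = 0.440.

X = 0.440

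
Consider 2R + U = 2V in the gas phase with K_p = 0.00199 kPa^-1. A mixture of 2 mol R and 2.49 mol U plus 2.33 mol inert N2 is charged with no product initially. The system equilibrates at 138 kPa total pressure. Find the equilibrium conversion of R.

X = 0.235

Take 2 mol R as basis and let X be its fractional conversion, so ξ = X.
Moles: n_R = 2 − 2X; n_U = 2.49 − X; n_V = 2X; n_I = 2.33 (inert).
Total moles n_T = 6.82 − X.
Mole fractions y_i = n_i/n_T; K_p = p_V^2 / (p_R^2 p_U) with p_i = y_i·P.
Substituting and setting equal to 0.00199 kPa^-1 gives a polynomial in X; the root in (0,1) is X = 0.235.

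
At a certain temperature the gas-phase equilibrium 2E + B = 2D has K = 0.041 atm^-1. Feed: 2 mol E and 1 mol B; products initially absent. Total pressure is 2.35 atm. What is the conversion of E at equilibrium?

X = 0.145

Basis: 2 mol E initially; let X = conversion of E. Extent ξ = X.
Mole table: n_E = 2 − 2X; n_B = 1 − X; n_D = 2X.
n_T = Σnᵢ = 3 − X.
Mole fractions y_i = n_i/n_T; K = p_D^2 / (p_E^2 p_B) with p_i = y_i·P.
Substituting and setting equal to 0.041 atm^-1 gives a polynomial in X; the root in (0,1) is X = 0.145.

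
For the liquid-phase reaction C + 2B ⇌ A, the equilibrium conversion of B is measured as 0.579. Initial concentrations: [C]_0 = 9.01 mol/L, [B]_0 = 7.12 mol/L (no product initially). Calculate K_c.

K_c = 0.033 (mol/L)^-2

Let X = conversion of B.
Concentrations: [C] = 9.01 − 3.56X; [B] = 7.12 − 7.12X; [A] = 3.56X.
At X = 0.579: [C] = 6.95, [B] = 3, [A] = 2.06.
K_c = [A] / ([C] [B]^2) = 0.033 (mol/L)^-2.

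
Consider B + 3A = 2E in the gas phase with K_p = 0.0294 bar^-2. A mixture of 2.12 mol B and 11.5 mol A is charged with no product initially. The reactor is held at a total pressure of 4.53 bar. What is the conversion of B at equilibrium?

X = 0.438

Take 2.12 mol B as basis and let X be its fractional conversion, so ξ = 2.12X.
At extent ξ: n_B = 2.12 − 2.12X; n_A = 11.5 − 6.36X; n_E = 4.24X.
Total moles n_T = 13.6 − 4.24X.
y_i = n_i/n_T, p_i = y_i·P. K_p = p_E^2 / (p_B p_A^3).
Equating to 0.0294 bar^-2 and solving on 0 < X < 1: X = 0.438.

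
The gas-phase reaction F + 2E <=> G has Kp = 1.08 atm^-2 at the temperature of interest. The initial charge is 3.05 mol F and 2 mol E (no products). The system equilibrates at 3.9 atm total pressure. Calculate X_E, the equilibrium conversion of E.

Take 2 mol E as basis and let X be its fractional conversion, so ξ = X.
Moles: n_F = 3.05 − X; n_E = 2 − 2X; n_G = X.
n_T = Σnᵢ = 5.05 − 2X.
Mole fractions y_i = n_i/n_T; Kp = p_G / (p_F p_E^2) with p_i = y_i·P.
This yields a degree-3 equation in X; solving on (0,1), X = 0.750.

X = 0.750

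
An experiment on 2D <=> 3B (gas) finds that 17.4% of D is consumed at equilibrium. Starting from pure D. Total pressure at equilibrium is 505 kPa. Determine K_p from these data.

Let X = conversion of D (basis 1 mol D); extent of reaction ξ = 0.5X.
At extent ξ: n_D = 1 − X; n_B = 1.5X.
n_T = Σnᵢ = 1 + 0.5X.
At X = 0.174: n_D = 0.826, n_B = 0.261, n_T = 1.09.
p_i = (n_i/n_T)·P. K_p = p_B^3 / (p_D^2) = 12.1 kPa.

K_p = 12.1 kPa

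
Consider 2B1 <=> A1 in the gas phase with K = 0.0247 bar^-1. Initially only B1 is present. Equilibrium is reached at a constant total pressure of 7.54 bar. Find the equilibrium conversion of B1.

X = 0.243

Take 1 mol B1 as basis and let X be its fractional conversion, so ξ = 0.5X.
Mole table: n_B1 = 1 − X; n_A1 = 0.5X.
n_T = Σnᵢ = 1 − 0.5X.
Mole fractions y_i = n_i/n_T; K = p_A1 / (p_B1^2) with p_i = y_i·P.
Equating to 0.0247 bar^-1 and solving on 0 < X < 1: X = 0.243.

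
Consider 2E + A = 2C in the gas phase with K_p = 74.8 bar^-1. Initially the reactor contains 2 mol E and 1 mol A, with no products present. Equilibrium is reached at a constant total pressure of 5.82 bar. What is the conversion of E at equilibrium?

Basis: 2 mol E initially; let X = conversion of E. Extent ξ = X.
Species balance: n_E = 2 − 2X; n_A = 1 − X; n_C = 2X.
Summing: n_T = 3 − X.
With p_i = (n_i/n_T)P, K_p = p_C^2 / (p_E^2 p_A).
Equating to 74.8 bar^-1 and solving on 0 < X < 1: X = 0.847.

X = 0.847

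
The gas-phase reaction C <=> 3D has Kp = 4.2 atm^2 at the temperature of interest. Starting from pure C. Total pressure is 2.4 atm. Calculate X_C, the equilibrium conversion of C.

Basis: 1 mol C initially; let X = conversion of C. Extent ξ = X.
Species balance: n_C = 1 − X; n_D = 3X.
n_T = Σnᵢ = 1 + 2X.
y_i = n_i/n_T, p_i = y_i·P. Kp = p_D^3 / (p_C).
Setting this equal to 4.2 atm^2 and taking the physical root (0 < X < 1) gives X = 0.372.

X = 0.372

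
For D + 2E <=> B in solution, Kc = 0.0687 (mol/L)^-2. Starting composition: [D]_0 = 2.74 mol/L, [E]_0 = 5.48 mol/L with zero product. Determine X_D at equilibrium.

Let X = conversion of D; extent ξ = 2.74·X mol/L.
Concentrations: [D] = 2.74 − 2.74X; [E] = 5.48 − 5.48X; [B] = 2.74X.
Kc = [B] / ([D] [E]^2).
Equating to 0.0687 (mol/L)^-2: the physical root is X = 0.414.

X = 0.414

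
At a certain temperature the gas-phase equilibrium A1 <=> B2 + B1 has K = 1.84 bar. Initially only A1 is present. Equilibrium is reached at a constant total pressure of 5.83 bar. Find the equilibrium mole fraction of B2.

y_B2 = 0.329

Basis: 1 mol A1 initially; let X = conversion of A1. Extent ξ = X.
Mole table: n_A1 = 1 − X; n_B2 = X; n_B1 = X.
Total moles n_T = 1 + X.
Mole fractions y_i = n_i/n_T; K = p_B2 p_B1 / (p_A1) with p_i = y_i·P.
Equating to 1.84 bar and solving on 0 < X < 1: X = 0.490.
Then n_B2 = 0.49, n_T = 1.49, so y_B2 = 0.329.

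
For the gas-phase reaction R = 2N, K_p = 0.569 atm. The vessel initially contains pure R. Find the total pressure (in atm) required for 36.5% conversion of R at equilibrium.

P = 0.925 atm

Basis: 1 mol R initially; let X = conversion of R. Extent ξ = X.
Moles: n_R = 1 − X; n_N = 2X.
Summing: n_T = 1 + X.
K_p = p_N^2 / (p_R) with p_i = (n_i/n_T)·P.
At X = 0.365: the mole-fraction product g(X) = Π y_i^ν_i = 0.6148. Since K_p = g(X)·P^{1}, P = (K_p/g)^(1/1) = (0.569/0.6148)^(1/1) = 0.925 atm.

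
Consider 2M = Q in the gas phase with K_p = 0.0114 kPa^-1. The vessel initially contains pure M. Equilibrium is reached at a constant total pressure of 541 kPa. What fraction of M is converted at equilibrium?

X = 0.803

Let X = conversion of M (basis 1 mol M); extent of reaction ξ = 0.5X.
Species balance: n_M = 1 − X; n_Q = 0.5X.
Summing: n_T = 1 − 0.5X.
Mole fractions y_i = n_i/n_T; K_p = p_Q / (p_M^2) with p_i = y_i·P.
Setting this equal to 0.0114 kPa^-1 and taking the physical root (0 < X < 1) gives X = 0.803.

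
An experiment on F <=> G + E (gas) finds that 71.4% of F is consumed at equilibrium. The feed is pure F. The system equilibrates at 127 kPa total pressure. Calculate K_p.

Take 1 mol F as basis and let X be its fractional conversion, so ξ = X.
Moles: n_F = 1 − X; n_G = X; n_E = X.
Total moles n_T = 1 + X.
At X = 0.714: n_F = 0.286, n_G = 0.714, n_E = 0.714, n_T = 1.71.
p_i = (n_i/n_T)·P. K_p = p_G p_E / (p_F) = 132 kPa.

K_p = 132 kPa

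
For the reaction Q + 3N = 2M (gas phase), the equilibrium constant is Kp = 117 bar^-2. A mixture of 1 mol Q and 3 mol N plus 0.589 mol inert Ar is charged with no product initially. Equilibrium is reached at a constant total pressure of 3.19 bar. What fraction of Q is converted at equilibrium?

Take 1 mol Q as basis and let X be its fractional conversion, so ξ = X.
Moles: n_Q = 1 − X; n_N = 3 − 3X; n_M = 2X; n_I = 0.589 (inert).
Summing: n_T = 4.59 − 2X.
With p_i = (n_i/n_T)P, Kp = p_M^2 / (p_Q p_N^3).
Substituting and setting equal to 117 bar^-2 gives a polynomial in X; the root in (0,1) is X = 0.835.

X = 0.835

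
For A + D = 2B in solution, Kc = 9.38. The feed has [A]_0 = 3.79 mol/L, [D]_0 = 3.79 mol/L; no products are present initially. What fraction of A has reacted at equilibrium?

Let X = conversion of A; extent ξ = 3.79·X mol/L.
Concentrations: [A] = 3.79 − 3.79X; [D] = 3.79 − 3.79X; [B] = 7.58X.
Kc = [B]^2 / ([A] [D]).
Equating to 9.38: the physical root is X = 0.605.

X = 0.605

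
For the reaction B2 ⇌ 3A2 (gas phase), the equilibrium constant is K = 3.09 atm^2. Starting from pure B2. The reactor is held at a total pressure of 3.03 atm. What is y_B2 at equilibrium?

y_B2 = 0.462

Take 1 mol B2 as basis and let X be its fractional conversion, so ξ = X.
Species balance: n_B2 = 1 − X; n_A2 = 3X.
n_T = Σnᵢ = 1 + 2X.
y_i = n_i/n_T, p_i = y_i·P. K = p_A2^3 / (p_B2).
Setting this equal to 3.09 atm^2 and taking the physical root (0 < X < 1) gives X = 0.279.
Then n_B2 = 0.721, n_T = 1.56, so y_B2 = 0.462.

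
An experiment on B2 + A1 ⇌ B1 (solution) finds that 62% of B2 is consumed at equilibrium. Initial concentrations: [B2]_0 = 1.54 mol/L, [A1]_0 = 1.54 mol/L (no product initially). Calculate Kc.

Let X = conversion of B2.
Concentrations: [B2] = 1.54 − 1.54X; [A1] = 1.54 − 1.54X; [B1] = 1.54X.
At X = 0.62: [B2] = 0.585, [A1] = 0.585, [B1] = 0.955.
Kc = [B1] / ([B2] [A1]) = 2.79 L/mol.

Kc = 2.79 L/mol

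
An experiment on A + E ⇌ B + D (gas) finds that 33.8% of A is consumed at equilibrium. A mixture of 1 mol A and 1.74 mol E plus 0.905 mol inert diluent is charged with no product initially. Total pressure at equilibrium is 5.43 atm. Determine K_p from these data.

K_p = 0.123

Basis: 1 mol A initially; let X = conversion of A. Extent ξ = X.
Mole table: n_A = 1 − X; n_E = 1.74 − X; n_B = X; n_D = X; n_I = 0.905 (inert).
Since Δν = 0, n_T = 3.65 throughout.
At X = 0.338: n_A = 0.662, n_E = 1.4, n_B = 0.338, n_D = 0.338, n_T = 3.64.
p_i = (n_i/n_T)·P. K_p = p_B p_D / (p_A p_E) = 0.123.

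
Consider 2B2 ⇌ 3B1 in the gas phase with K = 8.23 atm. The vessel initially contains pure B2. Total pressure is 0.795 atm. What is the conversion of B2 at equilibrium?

X = 0.708

Take 1 mol B2 as basis and let X be its fractional conversion, so ξ = 0.5X.
Species balance: n_B2 = 1 − X; n_B1 = 1.5X.
n_T = Σnᵢ = 1 + 0.5X.
With p_i = (n_i/n_T)P, K = p_B1^3 / (p_B2^2).
Substituting and setting equal to 8.23 atm gives a polynomial in X; the root in (0,1) is X = 0.708.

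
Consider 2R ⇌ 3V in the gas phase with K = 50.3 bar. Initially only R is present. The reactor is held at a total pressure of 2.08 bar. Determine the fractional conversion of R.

Take 1 mol R as basis and let X be its fractional conversion, so ξ = 0.5X.
At extent ξ: n_R = 1 − X; n_V = 1.5X.
Summing: n_T = 1 + 0.5X.
With p_i = (n_i/n_T)P, K = p_V^3 / (p_R^2).
Setting this equal to 50.3 bar and taking the physical root (0 < X < 1) gives X = 0.781.

X = 0.781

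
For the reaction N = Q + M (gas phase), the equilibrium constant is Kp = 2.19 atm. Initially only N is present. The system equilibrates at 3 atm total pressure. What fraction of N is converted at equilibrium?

Basis: 1 mol N initially; let X = conversion of N. Extent ξ = X.
Species balance: n_N = 1 − X; n_Q = X; n_M = X.
n_T = Σnᵢ = 1 + X.
y_i = n_i/n_T, p_i = y_i·P. Kp = p_Q p_M / (p_N).
Substituting and setting equal to 2.19 atm gives a polynomial in X; the root in (0,1) is X = 0.650.

X = 0.650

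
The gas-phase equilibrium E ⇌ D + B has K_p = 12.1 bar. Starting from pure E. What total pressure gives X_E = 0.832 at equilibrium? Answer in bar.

Basis: 1 mol E initially; let X = conversion of E. Extent ξ = X.
Species balance: n_E = 1 − X; n_D = X; n_B = X.
n_T = Σnᵢ = 1 + X.
K_p = p_D p_B / (p_E) with p_i = (n_i/n_T)·P.
At X = 0.832: the mole-fraction product g(X) = Π y_i^ν_i = 2.249. Since K_p = g(X)·P^{1}, P = (K_p/g)^(1/1) = (12.1/2.249)^(1/1) = 5.38 bar.

P = 5.38 bar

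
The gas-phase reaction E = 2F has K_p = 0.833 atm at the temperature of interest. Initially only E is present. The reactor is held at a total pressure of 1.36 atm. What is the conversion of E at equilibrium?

Basis: 1 mol E initially; let X = conversion of E. Extent ξ = X.
At extent ξ: n_E = 1 − X; n_F = 2X.
Total moles n_T = 1 + X.
With p_i = (n_i/n_T)P, K_p = p_F^2 / (p_E).
This yields a degree-2 equation in X; solving on (0,1), X = 0.364.

X = 0.364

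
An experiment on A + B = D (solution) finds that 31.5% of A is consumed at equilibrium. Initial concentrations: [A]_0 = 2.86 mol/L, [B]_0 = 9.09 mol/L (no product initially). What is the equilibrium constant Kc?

Let X = conversion of A.
Concentrations: [A] = 2.86 − 2.86X; [B] = 9.09 − 2.86X; [D] = 2.86X.
At X = 0.315: [A] = 1.96, [B] = 8.19, [D] = 0.901.
Kc = [D] / ([A] [B]) = 0.0562 L/mol.

Kc = 0.0562 L/mol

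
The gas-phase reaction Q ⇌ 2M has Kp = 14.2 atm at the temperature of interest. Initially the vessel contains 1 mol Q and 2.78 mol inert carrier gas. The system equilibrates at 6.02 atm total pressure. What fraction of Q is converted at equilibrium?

X = 0.776

Basis: 1 mol Q initially; let X = conversion of Q. Extent ξ = X.
Moles: n_Q = 1 − X; n_M = 2X; n_I = 2.78 (inert).
Total moles n_T = 3.78 + X.
y_i = n_i/n_T, p_i = y_i·P. Kp = p_M^2 / (p_Q).
Setting this equal to 14.2 atm and taking the physical root (0 < X < 1) gives X = 0.776.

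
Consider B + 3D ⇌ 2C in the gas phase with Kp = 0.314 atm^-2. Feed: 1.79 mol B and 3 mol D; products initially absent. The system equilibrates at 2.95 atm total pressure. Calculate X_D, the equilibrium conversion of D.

X = 0.481

Basis: 3 mol D initially; let X = conversion of D. Extent ξ = X.
Mole table: n_B = 1.79 − X; n_D = 3 − 3X; n_C = 2X.
Summing: n_T = 4.79 − 2X.
y_i = n_i/n_T, p_i = y_i·P. Kp = p_C^2 / (p_B p_D^3).
Substituting and setting equal to 0.314 atm^-2 gives a polynomial in X; the root in (0,1) is X = 0.481.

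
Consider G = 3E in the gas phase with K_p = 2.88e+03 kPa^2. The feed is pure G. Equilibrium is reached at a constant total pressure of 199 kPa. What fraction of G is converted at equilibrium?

Take 1 mol G as basis and let X be its fractional conversion, so ξ = X.
At extent ξ: n_G = 1 − X; n_E = 3X.
Total moles n_T = 1 + 2X.
y_i = n_i/n_T, p_i = y_i·P. K_p = p_E^3 / (p_G).
Setting this equal to 2.88e+03 kPa^2 and taking the physical root (0 < X < 1) gives X = 0.158.

X = 0.158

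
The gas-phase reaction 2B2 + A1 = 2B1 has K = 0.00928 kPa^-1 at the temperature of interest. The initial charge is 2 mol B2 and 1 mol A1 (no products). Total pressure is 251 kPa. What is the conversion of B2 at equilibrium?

Basis: 2 mol B2 initially; let X = conversion of B2. Extent ξ = X.
Moles: n_B2 = 2 − 2X; n_A1 = 1 − X; n_B1 = 2X.
Summing: n_T = 3 − X.
y_i = n_i/n_T, p_i = y_i·P. K = p_B1^2 / (p_B2^2 p_A1).
This yields a degree-3 equation in X; solving on (0,1), X = 0.420.

X = 0.420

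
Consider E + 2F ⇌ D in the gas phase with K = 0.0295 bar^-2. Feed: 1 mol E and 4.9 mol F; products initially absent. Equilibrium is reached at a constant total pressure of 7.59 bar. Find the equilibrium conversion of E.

X = 0.518

Take 1 mol E as basis and let X be its fractional conversion, so ξ = X.
Species balance: n_E = 1 − X; n_F = 4.9 − 2X; n_D = X.
Total moles n_T = 5.9 − 2X.
y_i = n_i/n_T, p_i = y_i·P. K = p_D / (p_E p_F^2).
This yields a degree-3 equation in X; solving on (0,1), X = 0.518.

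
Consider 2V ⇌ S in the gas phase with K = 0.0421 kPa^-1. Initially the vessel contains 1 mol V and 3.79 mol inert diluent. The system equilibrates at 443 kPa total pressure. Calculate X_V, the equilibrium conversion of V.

Let X = conversion of V (basis 1 mol V); extent of reaction ξ = 0.5X.
Mole table: n_V = 1 − X; n_S = 0.5X; n_I = 3.79 (inert).
n_T = Σnᵢ = 4.79 − 0.5X.
y_i = n_i/n_T, p_i = y_i·P. K = p_S / (p_V^2).
Setting this equal to 0.0421 kPa^-1 and taking the physical root (0 < X < 1) gives X = 0.710.

X = 0.710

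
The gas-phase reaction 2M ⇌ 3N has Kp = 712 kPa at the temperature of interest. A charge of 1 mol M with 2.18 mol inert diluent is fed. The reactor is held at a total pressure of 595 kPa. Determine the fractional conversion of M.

Take 1 mol M as basis and let X be its fractional conversion, so ξ = 0.5X.
At extent ξ: n_M = 1 − X; n_N = 1.5X; n_I = 2.18 (inert).
Summing: n_T = 3.18 + 0.5X.
Mole fractions y_i = n_i/n_T; Kp = p_N^3 / (p_M^2) with p_i = y_i·P.
This yields a degree-3 equation in X; solving on (0,1), X = 0.591.

X = 0.591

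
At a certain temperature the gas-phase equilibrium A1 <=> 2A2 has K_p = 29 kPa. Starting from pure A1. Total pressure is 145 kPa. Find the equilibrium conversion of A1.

Basis: 1 mol A1 initially; let X = conversion of A1. Extent ξ = X.
Moles: n_A1 = 1 − X; n_A2 = 2X.
n_T = Σnᵢ = 1 + X.
With p_i = (n_i/n_T)P, K_p = p_A2^2 / (p_A1).
This yields a degree-2 equation in X; solving on (0,1), X = 0.218.

X = 0.218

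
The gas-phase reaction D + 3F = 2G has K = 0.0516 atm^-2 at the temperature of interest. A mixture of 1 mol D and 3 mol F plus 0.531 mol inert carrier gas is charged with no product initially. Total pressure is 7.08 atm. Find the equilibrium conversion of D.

Let X = conversion of D (basis 1 mol D); extent of reaction ξ = X.
At extent ξ: n_D = 1 − X; n_F = 3 − 3X; n_G = 2X; n_I = 0.531 (inert).
n_T = Σnᵢ = 4.53 − 2X.
With p_i = (n_i/n_T)P, K = p_G^2 / (p_D p_F^3).
Substituting and setting equal to 0.0516 atm^-2 gives a polynomial in X; the root in (0,1) is X = 0.401.

X = 0.401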